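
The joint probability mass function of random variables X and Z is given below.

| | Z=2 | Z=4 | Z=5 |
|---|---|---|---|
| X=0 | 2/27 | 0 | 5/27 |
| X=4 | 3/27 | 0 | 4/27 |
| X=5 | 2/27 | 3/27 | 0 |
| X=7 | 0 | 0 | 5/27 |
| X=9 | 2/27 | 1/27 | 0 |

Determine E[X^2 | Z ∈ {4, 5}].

P(Z ∈ {4, 5}) = 2/3.
Σ X^2·P over the event = 0·(5/27) + 16·(4/27) + 25·(3/27) + 49·(5/27) + 81·(1/27) = 155/9.
E[X^2 | Z ∈ {4, 5}] = (155/9) / (2/3) = 155/6.

155/6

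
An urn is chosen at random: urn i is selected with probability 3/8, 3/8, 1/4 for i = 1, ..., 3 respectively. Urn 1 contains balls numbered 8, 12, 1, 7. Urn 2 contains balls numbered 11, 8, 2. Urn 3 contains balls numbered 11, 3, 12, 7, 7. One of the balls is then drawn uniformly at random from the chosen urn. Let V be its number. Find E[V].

E[V | urn 1] = (8+12+1+7)/4 = 7.
E[V | urn 2] = (11+8+2)/3 = 7.
E[V | urn 3] = (11+3+12+7+7)/5 = 8.
E[V] = (3/8)·(7) + (3/8)·(7) + (1/4)·(8) = 29/4.

29/4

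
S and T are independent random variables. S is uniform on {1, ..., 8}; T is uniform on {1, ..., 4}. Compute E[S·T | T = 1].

P(T = 1) = 1/4.
Summing ST·P(x,y) over outcomes with T = 1 gives 9/8.
E[S·T | T = 1] = (9/8) / (1/4) = 9/2.

9/2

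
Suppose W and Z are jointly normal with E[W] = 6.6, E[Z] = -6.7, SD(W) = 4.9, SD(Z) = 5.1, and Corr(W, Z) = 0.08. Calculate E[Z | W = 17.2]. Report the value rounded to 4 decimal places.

E[Z | W=x] = μ_Z + ρ(σ_Z/σ_W)(x − μ_W) for jointly normal variables.
E[Z | W=17.2] = -6.7 + (0.08)·(5.1/4.9)·(17.2 − (6.6)) = -6.7 + (0.083265)·(10.6) = -5.8174.

-5.8174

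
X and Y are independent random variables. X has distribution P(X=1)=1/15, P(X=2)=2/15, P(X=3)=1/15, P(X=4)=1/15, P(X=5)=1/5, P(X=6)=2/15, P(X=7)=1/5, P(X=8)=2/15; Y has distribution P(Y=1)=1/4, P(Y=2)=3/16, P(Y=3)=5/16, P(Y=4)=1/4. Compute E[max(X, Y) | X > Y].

1109/187

P(X > Y) = 187/240.
Summing max(X,Y)·P(x,y) over outcomes with X > Y gives 1109/240.
E[max(X, Y) | X > Y] = (1109/240) / (187/240) = 1109/187.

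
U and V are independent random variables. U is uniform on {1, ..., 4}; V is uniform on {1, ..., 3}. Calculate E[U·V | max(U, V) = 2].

Outcomes with max(U, V) = 2: (1,2), (2,1), (2,2), each with probability 1/12.
E[U·V | max(U, V) = 2] = (2 + 2 + 4) / 3 = 8/3.

8/3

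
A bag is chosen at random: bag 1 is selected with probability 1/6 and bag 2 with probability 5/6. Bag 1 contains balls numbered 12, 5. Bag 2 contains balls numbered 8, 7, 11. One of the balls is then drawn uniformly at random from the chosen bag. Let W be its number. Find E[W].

E[W | bag 1] = (12+5)/2 = 17/2.
E[W | bag 2] = (8+7+11)/3 = 26/3.
By the law of total expectation,
E[W] = (1/6)·(17/2) + (5/6)·(26/3) = 311/36.

311/36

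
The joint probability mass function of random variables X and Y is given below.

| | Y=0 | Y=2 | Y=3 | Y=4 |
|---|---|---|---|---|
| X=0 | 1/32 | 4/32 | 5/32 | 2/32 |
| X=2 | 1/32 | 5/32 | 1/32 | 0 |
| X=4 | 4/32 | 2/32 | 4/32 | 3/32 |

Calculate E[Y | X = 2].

P(X = 2) = 7/32.
Σ Y·P over the event = 0·(1/32) + 2·(5/32) + 3·(1/32) = 13/32.
E[Y | X = 2] = (13/32) / (7/32) = 13/7.

13/7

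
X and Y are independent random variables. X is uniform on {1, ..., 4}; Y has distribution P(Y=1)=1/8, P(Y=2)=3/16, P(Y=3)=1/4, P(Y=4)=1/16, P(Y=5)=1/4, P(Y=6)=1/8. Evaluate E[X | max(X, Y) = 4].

46/13

P(max(X, Y) = 4) = 13/64.
Summing X·P(x,y) over outcomes with max(X, Y) = 4 gives 23/32.
E[X | max(X, Y) = 4] = (23/32) / (13/64) = 46/13.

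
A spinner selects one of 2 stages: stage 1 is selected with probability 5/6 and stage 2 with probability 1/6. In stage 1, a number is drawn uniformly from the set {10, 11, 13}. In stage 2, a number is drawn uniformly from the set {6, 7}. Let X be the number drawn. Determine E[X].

379/36

E[X | stage 1] = (10+11+13)/3 = 34/3.
E[X | stage 2] = (6+7)/2 = 13/2.
By the law of total expectation,
E[X] = (5/6)·(34/3) + (1/6)·(13/2) = 379/36.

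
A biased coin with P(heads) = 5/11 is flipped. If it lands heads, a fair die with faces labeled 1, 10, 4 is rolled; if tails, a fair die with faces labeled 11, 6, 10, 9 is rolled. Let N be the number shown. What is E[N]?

79/11

E[N | heads] = (1+10+4)/3 = 5.
E[N | tails] = (11+6+10+9)/4 = 9.
By the law of total expectation,
E[N] = (5/11)·(5) + (6/11)·(9) = 79/11.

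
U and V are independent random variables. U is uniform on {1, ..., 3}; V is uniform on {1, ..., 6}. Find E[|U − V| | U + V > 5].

Outcomes with U + V > 5: (1,5), (1,6), (2,4), (2,5), (2,6), (3,3), (3,4), (3,5), (3,6), each with probability 1/18.
E[|U − V| | U + V > 5] = (4 + 5 + 2 + 3 + 4 + 0 + 1 + 2 + 3) / 9 = 8/3.

8/3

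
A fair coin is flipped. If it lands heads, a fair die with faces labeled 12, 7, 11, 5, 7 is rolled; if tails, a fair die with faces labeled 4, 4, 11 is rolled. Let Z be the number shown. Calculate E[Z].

221/30

E[Z | heads] = (12+7+11+5+7)/5 = 42/5.
E[Z | tails] = (4+4+11)/3 = 19/3.
By the law of total expectation,
E[Z] = (1/2)·(42/5) + (1/2)·(19/3) = 221/30.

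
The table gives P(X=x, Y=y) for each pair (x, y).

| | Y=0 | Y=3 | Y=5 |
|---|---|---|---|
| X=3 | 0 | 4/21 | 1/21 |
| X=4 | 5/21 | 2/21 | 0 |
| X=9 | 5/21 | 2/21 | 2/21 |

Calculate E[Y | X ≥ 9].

16/9

P(X ≥ 9) = 3/7.
Σ Y·P over the event = 0·(5/21) + 3·(2/21) + 5·(2/21) = 16/21.
E[Y | X ≥ 9] = (16/21) / (3/7) = 16/9.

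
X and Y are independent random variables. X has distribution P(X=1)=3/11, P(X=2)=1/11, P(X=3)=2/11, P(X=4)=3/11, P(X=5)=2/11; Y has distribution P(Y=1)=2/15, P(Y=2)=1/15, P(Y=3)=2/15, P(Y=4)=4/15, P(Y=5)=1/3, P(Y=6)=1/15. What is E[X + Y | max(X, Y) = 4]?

326/51

P(max(X, Y) = 4) = 17/55.
Summing (X+Y)·P(x,y) over outcomes with max(X, Y) = 4 gives 326/165.
E[X + Y | max(X, Y) = 4] = (326/165) / (17/55) = 326/51.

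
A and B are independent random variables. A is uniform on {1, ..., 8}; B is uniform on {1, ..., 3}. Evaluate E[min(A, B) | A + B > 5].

32/15

P(A + B > 5) = 5/8.
Summing min(A,B)·P(x,y) over outcomes with A + B > 5 gives 4/3.
E[min(A, B) | A + B > 5] = (4/3) / (5/8) = 32/15.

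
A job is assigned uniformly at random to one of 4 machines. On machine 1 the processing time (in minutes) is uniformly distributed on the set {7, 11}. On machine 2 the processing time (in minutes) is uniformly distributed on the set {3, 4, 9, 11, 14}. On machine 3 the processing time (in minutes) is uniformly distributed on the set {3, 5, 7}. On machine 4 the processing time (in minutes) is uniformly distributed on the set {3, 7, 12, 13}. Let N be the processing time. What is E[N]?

E[N | machine 1] = (7+11)/2 = 9.
E[N | machine 2] = (3+4+9+11+14)/5 = 41/5.
E[N | machine 3] = (3+5+7)/3 = 5.
E[N | machine 4] = (3+7+12+13)/4 = 35/4.
By the law of total expectation,
E[N] = (1/4)·(9) + (1/4)·(41/5) + (1/4)·(5) + (1/4)·(35/4) = 619/80.

619/80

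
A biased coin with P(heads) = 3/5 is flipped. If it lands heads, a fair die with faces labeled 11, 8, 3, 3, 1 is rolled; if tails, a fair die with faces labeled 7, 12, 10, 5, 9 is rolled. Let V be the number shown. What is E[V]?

164/25

E[V | heads] = (11+8+3+3+1)/5 = 26/5.
E[V | tails] = (7+12+10+5+9)/5 = 43/5.
E[V] = (3/5)·(26/5) + (2/5)·(43/5) = 164/25.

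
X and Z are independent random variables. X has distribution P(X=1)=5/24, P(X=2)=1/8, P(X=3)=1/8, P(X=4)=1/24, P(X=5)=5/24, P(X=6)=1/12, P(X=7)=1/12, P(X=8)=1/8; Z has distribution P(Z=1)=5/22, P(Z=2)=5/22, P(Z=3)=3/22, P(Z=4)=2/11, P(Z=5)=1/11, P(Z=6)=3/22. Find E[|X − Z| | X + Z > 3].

1288/463

P(X + Z > 3) = 463/528.
Summing |X−Z|·P(x,y) over outcomes with X + Z > 3 gives 161/66.
E[|X − Z| | X + Z > 3] = (161/66) / (463/528) = 1288/463.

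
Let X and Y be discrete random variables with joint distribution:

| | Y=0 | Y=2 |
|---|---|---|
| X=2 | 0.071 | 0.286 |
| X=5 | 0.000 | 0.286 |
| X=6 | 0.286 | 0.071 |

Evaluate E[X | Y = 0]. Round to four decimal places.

5.2045

P(Y = 0) = 0.357.
Σ X·P over the event = 2·(0.071) + 6·(0.286) = 1.858.
E[X | Y = 0] = (1.858) / (0.357) = 5.2045.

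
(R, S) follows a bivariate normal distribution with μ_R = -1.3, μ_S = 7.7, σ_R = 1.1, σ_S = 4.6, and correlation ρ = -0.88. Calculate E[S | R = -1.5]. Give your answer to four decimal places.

The regression of S on R has slope ρ·σ_S/σ_R and passes through (μ_R, μ_S).
E[S | R=-1.5] = 7.7 + (-0.88)·(4.6/1.1)·(-1.5 − (-1.3)) = 7.7 + (-3.68)·(-0.2) = 8.4360.

8.4360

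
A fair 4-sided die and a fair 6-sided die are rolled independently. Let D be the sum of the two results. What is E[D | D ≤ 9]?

134/23

P(D ≤ 9) = 23/24.
Σ over the event: 2·1/24 + 3·1/12 + 4·1/8 + 5·1/6 + 6·1/6 + 7·1/6 + 8·1/8 + 9·1/12 = 67/12.
E[D | D ≤ 9] = (67/12) / (23/24) = 134/23.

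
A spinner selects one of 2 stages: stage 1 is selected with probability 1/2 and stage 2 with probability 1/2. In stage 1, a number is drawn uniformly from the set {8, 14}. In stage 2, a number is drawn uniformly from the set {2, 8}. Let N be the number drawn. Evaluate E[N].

8

E[N | stage 1] = (8+14)/2 = 11.
E[N | stage 2] = (2+8)/2 = 5.
E[N] = (1/2)·(11) + (1/2)·(5) = 8.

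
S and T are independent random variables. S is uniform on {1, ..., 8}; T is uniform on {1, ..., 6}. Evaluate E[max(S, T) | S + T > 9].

P(S + T > 9) = 5/16.
Summing max(S,T)·P(x,y) over outcomes with S + T > 9 gives 103/48.
E[max(S, T) | S + T > 9] = (103/48) / (5/16) = 103/15.

103/15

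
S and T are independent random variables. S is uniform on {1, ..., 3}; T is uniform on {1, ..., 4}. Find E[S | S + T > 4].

Outcomes with S + T > 4: (1,4), (2,3), (2,4), (3,2), (3,3), (3,4), each with probability 1/12.
E[S | S + T > 4] = (1 + 2 + 2 + 3 + 3 + 3) / 6 = 7/3.

7/3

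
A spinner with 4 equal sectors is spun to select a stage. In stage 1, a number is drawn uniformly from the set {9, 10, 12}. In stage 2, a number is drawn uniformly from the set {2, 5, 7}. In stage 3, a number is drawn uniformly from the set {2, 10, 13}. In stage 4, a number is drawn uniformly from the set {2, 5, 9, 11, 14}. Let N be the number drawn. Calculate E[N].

473/60

E[N | stage 1] = (9+10+12)/3 = 31/3.
E[N | stage 2] = (2+5+7)/3 = 14/3.
E[N | stage 3] = (2+10+13)/3 = 25/3.
E[N | stage 4] = (2+5+9+11+14)/5 = 41/5.
By the law of total expectation,
E[N] = (1/4)·(31/3) + (1/4)·(14/3) + (1/4)·(25/3) + (1/4)·(41/5) = 473/60.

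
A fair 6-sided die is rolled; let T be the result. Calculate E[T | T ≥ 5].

11/2

Given T ≥ 5, T is equally likely to be any of {5, 6}.
E[T | T ≥ 5] = (5 + 6) / 2 = 11/2.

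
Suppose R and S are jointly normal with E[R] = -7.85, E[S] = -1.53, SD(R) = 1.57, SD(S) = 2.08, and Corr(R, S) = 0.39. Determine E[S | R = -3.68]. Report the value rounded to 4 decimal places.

0.6246

For a bivariate normal, E[S | R=x] = μ_S + ρ·(σ_S/σ_R)·(x − μ_R).
E[S | R=-3.68] = -1.53 + (0.39)·(2.08/1.57)·(-3.68 − (-7.85)) = -1.53 + (0.51669)·(4.17) = 0.6246.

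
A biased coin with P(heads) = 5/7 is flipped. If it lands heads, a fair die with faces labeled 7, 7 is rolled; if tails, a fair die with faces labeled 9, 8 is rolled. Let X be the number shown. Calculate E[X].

E[X | heads] = (7+7)/2 = 7.
E[X | tails] = (9+8)/2 = 17/2.
By the law of total expectation,
E[X] = (5/7)·(7) + (2/7)·(17/2) = 52/7.

52/7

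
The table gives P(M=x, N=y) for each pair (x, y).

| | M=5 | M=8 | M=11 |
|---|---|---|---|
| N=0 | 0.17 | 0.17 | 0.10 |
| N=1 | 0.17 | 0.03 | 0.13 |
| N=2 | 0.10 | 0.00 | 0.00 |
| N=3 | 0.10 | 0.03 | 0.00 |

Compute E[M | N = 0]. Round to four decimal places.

7.5227

P(N = 0) = 0.44.
Σ M·P over the event = 5·(0.17) + 8·(0.17) + 11·(0.10) = 3.31.
E[M | N = 0] = (3.31) / (0.44) = 7.5227.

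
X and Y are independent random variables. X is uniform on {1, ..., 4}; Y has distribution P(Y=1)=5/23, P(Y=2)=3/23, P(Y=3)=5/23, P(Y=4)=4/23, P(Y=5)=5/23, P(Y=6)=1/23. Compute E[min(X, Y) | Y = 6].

P(Y = 6) = 1/23.
Summing min(X,Y)·P(x,y) over outcomes with Y = 6 gives 5/46.
E[min(X, Y) | Y = 6] = (5/46) / (1/23) = 5/2.

5/2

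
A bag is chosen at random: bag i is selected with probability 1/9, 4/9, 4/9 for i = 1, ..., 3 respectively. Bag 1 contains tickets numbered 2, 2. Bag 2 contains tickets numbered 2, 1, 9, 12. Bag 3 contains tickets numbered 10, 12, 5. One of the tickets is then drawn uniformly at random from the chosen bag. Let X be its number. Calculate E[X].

E[X | bag 1] = (2+2)/2 = 2.
E[X | bag 2] = (2+1+9+12)/4 = 6.
E[X | bag 3] = (10+12+5)/3 = 9.
By the law of total expectation,
E[X] = (1/9)·(2) + (4/9)·(6) + (4/9)·(9) = 62/9.

62/9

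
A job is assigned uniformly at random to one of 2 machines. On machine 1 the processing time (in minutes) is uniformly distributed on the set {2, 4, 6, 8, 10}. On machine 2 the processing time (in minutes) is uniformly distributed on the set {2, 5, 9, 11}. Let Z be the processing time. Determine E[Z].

51/8

E[Z | machine 1] = (2+4+6+8+10)/5 = 6.
E[Z | machine 2] = (2+5+9+11)/4 = 27/4.
By the law of total expectation,
E[Z] = (1/2)·(6) + (1/2)·(27/4) = 51/8.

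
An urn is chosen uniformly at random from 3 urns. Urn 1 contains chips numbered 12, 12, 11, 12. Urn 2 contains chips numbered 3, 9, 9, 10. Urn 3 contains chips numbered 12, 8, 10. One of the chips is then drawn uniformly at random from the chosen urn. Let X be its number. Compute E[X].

E[X | urn 1] = (12+12+11+12)/4 = 47/4.
E[X | urn 2] = (3+9+9+10)/4 = 31/4.
E[X | urn 3] = (12+8+10)/3 = 10.
By the law of total expectation,
E[X] = (1/3)·(47/4) + (1/3)·(31/4) + (1/3)·(10) = 59/6.

59/6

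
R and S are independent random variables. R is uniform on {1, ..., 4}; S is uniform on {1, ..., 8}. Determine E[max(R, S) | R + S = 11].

15/2

P(R + S = 11) = 1/16.
Summing max(R,S)·P(x,y) over outcomes with R + S = 11 gives 15/32.
E[max(R, S) | R + S = 11] = (15/32) / (1/16) = 15/2.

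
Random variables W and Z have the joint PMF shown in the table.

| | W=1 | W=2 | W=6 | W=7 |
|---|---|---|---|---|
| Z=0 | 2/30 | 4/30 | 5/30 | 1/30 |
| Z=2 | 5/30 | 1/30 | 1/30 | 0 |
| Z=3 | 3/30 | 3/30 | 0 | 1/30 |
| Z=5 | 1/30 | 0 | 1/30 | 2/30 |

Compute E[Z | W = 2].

P(W = 2) = 4/15.
Σ Z·P over the event = 0·(4/30) + 2·(1/30) + 3·(3/30) = 11/30.
E[Z | W = 2] = (11/30) / (4/15) = 11/8.

11/8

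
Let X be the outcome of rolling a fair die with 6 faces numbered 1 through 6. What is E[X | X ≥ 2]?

Given X ≥ 2, X is equally likely to be any of {2, 3, 4, 5, 6}.
E[X | X ≥ 2] = (2 + 3 + 4 + 5 + 6) / 5 = 4.

4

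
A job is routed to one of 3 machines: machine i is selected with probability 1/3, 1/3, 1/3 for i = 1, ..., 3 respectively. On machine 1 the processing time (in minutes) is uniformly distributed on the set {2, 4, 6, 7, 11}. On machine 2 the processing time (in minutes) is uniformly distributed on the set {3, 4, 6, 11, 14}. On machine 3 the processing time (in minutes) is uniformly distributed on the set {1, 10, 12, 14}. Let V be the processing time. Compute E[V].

457/60

E[V | machine 1] = (2+4+6+7+11)/5 = 6.
E[V | machine 2] = (3+4+6+11+14)/5 = 38/5.
E[V | machine 3] = (1+10+12+14)/4 = 37/4.
By the law of total expectation,
E[V] = (1/3)·(6) + (1/3)·(38/5) + (1/3)·(37/4) = 457/60.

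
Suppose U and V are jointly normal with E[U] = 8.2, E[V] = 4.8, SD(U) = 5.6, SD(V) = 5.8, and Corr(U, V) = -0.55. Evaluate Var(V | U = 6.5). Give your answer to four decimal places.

Var(V | U=x) = (1 − ρ²)·σ_V².
Var(V | U=6.5) = (5.8)²·(1 − (-0.55)²) = 33.64·0.6975 = 23.4639.

23.4639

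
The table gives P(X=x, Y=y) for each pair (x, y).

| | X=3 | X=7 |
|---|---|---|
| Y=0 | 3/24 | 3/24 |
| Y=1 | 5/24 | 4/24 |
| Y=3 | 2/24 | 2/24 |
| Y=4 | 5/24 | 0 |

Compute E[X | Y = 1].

43/9

P(Y = 1) = 3/8.
Σ X·P over the event = 3·(5/24) + 7·(4/24) = 43/24.
E[X | Y = 1] = (43/24) / (3/8) = 43/9.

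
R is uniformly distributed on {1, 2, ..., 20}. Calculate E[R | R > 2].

23/2

P(R > 2) = 9/10.
E[R | R > 2] = (207/20) / (9/10) = 23/2.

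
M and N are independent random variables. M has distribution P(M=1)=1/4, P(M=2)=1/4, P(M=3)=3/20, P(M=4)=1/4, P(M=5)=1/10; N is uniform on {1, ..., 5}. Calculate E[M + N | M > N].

96/17

P(M > N) = 17/50.
Summing (M+N)·P(x,y) over outcomes with M > N gives 48/25.
E[M + N | M > N] = (48/25) / (17/50) = 96/17.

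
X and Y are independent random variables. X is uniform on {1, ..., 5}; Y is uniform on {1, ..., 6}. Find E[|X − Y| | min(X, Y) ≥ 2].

P(min(X, Y) ≥ 2) = 2/3.
Summing |X−Y|·P(x,y) over outcomes with min(X, Y) ≥ 2 gives 1.
E[|X − Y| | min(X, Y) ≥ 2] = (1) / (2/3) = 3/2.

3/2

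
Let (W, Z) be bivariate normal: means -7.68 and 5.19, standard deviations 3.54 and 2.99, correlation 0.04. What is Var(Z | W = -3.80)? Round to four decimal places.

Var(Z | W=x) = (1 − ρ²)·σ_Z².
Var(Z | W=-3.80) = (2.99)²·(1 − (0.04)²) = 8.9401·0.9984 = 8.9258.

8.9258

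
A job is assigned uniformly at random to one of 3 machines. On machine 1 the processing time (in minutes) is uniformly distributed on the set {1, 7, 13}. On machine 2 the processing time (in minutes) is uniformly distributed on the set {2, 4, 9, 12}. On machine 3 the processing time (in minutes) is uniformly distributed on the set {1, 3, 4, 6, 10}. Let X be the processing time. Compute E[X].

371/60

E[X | machine 1] = (1+7+13)/3 = 7.
E[X | machine 2] = (2+4+9+12)/4 = 27/4.
E[X | machine 3] = (1+3+4+6+10)/5 = 24/5.
E[X] = (1/3)·(7) + (1/3)·(27/4) + (1/3)·(24/5) = 371/60.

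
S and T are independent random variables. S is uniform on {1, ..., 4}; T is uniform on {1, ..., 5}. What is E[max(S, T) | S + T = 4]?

8/3

P(S + T = 4) = 3/20.
Summing max(S,T)·P(x,y) over outcomes with S + T = 4 gives 2/5.
E[max(S, T) | S + T = 4] = (2/5) / (3/20) = 8/3.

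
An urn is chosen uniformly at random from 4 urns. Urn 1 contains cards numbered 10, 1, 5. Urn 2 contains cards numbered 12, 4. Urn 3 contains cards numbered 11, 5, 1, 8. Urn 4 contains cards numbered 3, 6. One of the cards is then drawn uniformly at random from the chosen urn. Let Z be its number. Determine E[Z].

289/48

E[Z | urn 1] = (10+1+5)/3 = 16/3.
E[Z | urn 2] = (12+4)/2 = 8.
E[Z | urn 3] = (11+5+1+8)/4 = 25/4.
E[Z | urn 4] = (3+6)/2 = 9/2.
E[Z] = (1/4)·(16/3) + (1/4)·(8) + (1/4)·(25/4) + (1/4)·(9/2) = 289/48.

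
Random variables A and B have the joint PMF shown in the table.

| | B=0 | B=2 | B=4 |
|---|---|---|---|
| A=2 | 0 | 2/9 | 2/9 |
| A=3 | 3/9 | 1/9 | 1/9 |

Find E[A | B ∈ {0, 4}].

P(B ∈ {0, 4}) = 2/3.
Σ A·P over the event = 2·(2/9) + 3·(3/9) + 3·(1/9) = 16/9.
E[A | B ∈ {0, 4}] = (16/9) / (2/3) = 8/3.

8/3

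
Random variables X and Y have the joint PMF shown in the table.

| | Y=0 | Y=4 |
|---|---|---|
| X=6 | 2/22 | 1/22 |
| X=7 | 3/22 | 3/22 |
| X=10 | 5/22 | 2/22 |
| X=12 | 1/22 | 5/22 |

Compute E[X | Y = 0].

P(Y = 0) = 1/2.
Summing X·P(X=x,Y=y) over the conditioning event gives 95/22.
E[X | Y = 0] = (95/22) / (1/2) = 95/11.

95/11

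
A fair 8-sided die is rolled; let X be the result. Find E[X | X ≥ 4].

6

Given X ≥ 4, X is equally likely to be any of {4, 5, 6, 7, 8}.
E[X | X ≥ 4] = (4 + 5 + 6 + 7 + 8) / 5 = 6.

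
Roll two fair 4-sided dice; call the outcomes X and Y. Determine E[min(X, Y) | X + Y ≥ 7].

P(X + Y ≥ 7) = 3/16.
Summing min(X,Y)·P(x,y) over outcomes with X + Y ≥ 7 gives 5/8.
E[min(X, Y) | X + Y ≥ 7] = (5/8) / (3/16) = 10/3.

10/3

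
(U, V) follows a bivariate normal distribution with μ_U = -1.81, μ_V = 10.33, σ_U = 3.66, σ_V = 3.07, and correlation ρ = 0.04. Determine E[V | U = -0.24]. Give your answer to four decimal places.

10.3827

For a bivariate normal, E[V | U=x] = μ_V + ρ·(σ_V/σ_U)·(x − μ_U).
E[V | U=-0.24] = 10.33 + (0.04)·(3.07/3.66)·(-0.24 − (-1.81)) = 10.33 + (0.033552)·(1.57) = 10.3827.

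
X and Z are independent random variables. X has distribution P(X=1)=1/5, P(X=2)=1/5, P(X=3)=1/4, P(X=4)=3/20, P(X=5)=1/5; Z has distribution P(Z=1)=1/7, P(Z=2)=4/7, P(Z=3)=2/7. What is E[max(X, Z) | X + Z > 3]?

P(X + Z > 3) = 29/35.
Summing max(X,Z)·P(x,y) over outcomes with X + Z > 3 gives 409/140.
E[max(X, Z) | X + Z > 3] = (409/140) / (29/35) = 409/116.

409/116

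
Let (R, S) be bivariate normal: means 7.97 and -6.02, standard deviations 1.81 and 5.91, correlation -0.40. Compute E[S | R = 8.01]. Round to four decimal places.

-6.0722

E[S | R=x] = μ_S + ρ(σ_S/σ_R)(x − μ_R) for jointly normal variables.
E[S | R=8.01] = -6.02 + (-0.40)·(5.91/1.81)·(8.01 − (7.97)) = -6.02 + (-1.3061)·(0.04) = -6.0722.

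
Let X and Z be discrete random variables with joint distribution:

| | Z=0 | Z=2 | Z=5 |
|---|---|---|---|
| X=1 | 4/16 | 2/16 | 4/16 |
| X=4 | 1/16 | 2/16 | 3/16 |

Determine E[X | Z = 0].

8/5

P(Z = 0) = 5/16.
Σ X·P over the event = 1·(4/16) + 4·(1/16) = 1/2.
E[X | Z = 0] = (1/2) / (5/16) = 8/5.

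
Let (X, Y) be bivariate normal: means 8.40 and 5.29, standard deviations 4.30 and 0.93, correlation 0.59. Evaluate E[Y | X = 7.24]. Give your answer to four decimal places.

For a bivariate normal, E[Y | X=x] = μ_Y + ρ·(σ_Y/σ_X)·(x − μ_X).
E[Y | X=7.24] = 5.29 + (0.59)·(0.93/4.30)·(7.24 − (8.40)) = 5.29 + (0.1276)·(-1.16) = 5.1420.

5.1420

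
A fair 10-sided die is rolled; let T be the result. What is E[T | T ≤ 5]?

Given T ≤ 5, T is equally likely to be any of {1, 2, 3, 4, 5}.
E[T | T ≤ 5] = (1 + 2 + 3 + 4 + 5) / 5 = 3.

3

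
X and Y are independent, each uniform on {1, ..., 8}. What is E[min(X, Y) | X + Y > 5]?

P(X + Y > 5) = 27/32.
Summing min(X,Y)·P(x,y) over outcomes with X + Y > 5 gives 191/64.
E[min(X, Y) | X + Y > 5] = (191/64) / (27/32) = 191/54.

191/54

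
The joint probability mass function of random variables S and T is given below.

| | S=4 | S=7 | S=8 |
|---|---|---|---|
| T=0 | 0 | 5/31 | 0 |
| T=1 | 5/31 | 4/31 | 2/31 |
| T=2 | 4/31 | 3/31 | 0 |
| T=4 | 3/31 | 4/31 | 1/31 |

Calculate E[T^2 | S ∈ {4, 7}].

P(S ∈ {4, 7}) = 28/31.
Σ T^2·P over the event = 1·(5/31) + 4·(4/31) + 16·(3/31) + 0·(5/31) + 1·(4/31) + 4·(3/31) + 16·(4/31) = 149/31.
E[T^2 | S ∈ {4, 7}] = (149/31) / (28/31) = 149/28.

149/28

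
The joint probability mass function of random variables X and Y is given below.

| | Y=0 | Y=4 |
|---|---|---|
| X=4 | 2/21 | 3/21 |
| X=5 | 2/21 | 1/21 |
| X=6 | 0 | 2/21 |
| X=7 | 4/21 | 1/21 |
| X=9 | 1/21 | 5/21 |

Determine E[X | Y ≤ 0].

P(Y ≤ 0) = 3/7.
Σ X·P over the event = 4·(2/21) + 5·(2/21) + 7·(4/21) + 9·(1/21) = 55/21.
E[X | Y ≤ 0] = (55/21) / (3/7) = 55/9.

55/9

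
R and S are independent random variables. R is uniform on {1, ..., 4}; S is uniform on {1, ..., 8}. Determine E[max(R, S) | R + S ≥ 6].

P(R + S ≥ 6) = 11/16.
Summing max(R,S)·P(x,y) over outcomes with R + S ≥ 6 gives 127/32.
E[max(R, S) | R + S ≥ 6] = (127/32) / (11/16) = 127/22.

127/22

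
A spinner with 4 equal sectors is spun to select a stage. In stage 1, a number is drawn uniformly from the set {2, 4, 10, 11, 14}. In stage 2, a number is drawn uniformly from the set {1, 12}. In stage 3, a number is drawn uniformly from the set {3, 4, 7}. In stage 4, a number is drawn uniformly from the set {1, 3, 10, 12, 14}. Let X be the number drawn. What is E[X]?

E[X | stage 1] = (2+4+10+11+14)/5 = 41/5.
E[X | stage 2] = (1+12)/2 = 13/2.
E[X | stage 3] = (3+4+7)/3 = 14/3.
E[X | stage 4] = (1+3+10+12+14)/5 = 8.
E[X] = (1/4)·(41/5) + (1/4)·(13/2) + (1/4)·(14/3) + (1/4)·(8) = 821/120.

821/120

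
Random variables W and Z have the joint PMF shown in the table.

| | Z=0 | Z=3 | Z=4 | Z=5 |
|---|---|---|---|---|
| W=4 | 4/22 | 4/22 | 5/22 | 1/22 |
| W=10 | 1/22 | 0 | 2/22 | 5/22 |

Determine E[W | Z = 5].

P(Z = 5) = 3/11.
Summing W·P(W=x,Z=y) over the conditioning event gives 27/11.
E[W | Z = 5] = (27/11) / (3/11) = 9.

9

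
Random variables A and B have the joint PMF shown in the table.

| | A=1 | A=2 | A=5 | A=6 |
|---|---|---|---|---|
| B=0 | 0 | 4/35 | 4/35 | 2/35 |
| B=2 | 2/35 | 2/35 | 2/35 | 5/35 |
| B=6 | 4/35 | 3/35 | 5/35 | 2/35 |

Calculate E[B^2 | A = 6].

P(A = 6) = 9/35.
Σ B^2·P over the event = 0·(2/35) + 4·(5/35) + 36·(2/35) = 92/35.
E[B^2 | A = 6] = (92/35) / (9/35) = 92/9.

92/9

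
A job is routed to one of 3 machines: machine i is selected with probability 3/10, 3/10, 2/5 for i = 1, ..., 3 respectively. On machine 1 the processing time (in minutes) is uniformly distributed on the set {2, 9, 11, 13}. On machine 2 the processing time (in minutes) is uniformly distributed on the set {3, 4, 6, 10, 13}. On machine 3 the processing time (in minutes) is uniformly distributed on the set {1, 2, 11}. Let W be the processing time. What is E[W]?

3991/600

E[W | machine 1] = (2+9+11+13)/4 = 35/4.
E[W | machine 2] = (3+4+6+10+13)/5 = 36/5.
E[W | machine 3] = (1+2+11)/3 = 14/3.
E[W] = (3/10)·(35/4) + (3/10)·(36/5) + (2/5)·(14/3) = 3991/600.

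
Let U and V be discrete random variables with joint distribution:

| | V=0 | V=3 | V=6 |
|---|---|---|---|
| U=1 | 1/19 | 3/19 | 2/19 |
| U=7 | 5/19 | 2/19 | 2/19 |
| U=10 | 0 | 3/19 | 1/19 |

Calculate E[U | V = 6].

26/5

P(V = 6) = 5/19.
Σ U·P over the event = 1·(2/19) + 7·(2/19) + 10·(1/19) = 26/19.
E[U | V = 6] = (26/19) / (5/19) = 26/5.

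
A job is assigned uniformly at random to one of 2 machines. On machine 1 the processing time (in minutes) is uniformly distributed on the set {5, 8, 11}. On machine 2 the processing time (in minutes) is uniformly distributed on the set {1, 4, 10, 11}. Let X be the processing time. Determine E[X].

E[X | machine 1] = (5+8+11)/3 = 8.
E[X | machine 2] = (1+4+10+11)/4 = 13/2.
By the law of total expectation,
E[X] = (1/2)·(8) + (1/2)·(13/2) = 29/4.

29/4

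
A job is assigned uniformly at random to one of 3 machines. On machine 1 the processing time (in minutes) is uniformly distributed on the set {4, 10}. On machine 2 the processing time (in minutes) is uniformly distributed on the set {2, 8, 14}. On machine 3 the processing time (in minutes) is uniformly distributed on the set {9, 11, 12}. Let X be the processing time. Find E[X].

77/9

E[X | machine 1] = (4+10)/2 = 7.
E[X | machine 2] = (2+8+14)/3 = 8.
E[X | machine 3] = (9+11+12)/3 = 32/3.
By the law of total expectation,
E[X] = (1/3)·(7) + (1/3)·(8) + (1/3)·(32/3) = 77/9.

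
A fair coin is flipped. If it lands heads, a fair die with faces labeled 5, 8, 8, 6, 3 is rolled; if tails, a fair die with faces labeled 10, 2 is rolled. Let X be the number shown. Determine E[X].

6

E[X | heads] = (5+8+8+6+3)/5 = 6.
E[X | tails] = (10+2)/2 = 6.
E[X] = (1/2)·(6) + (1/2)·(6) = 6.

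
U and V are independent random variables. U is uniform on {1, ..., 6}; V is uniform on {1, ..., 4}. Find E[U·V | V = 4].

P(V = 4) = 1/4.
Summing UV·P(x,y) over outcomes with V = 4 gives 7/2.
E[U·V | V = 4] = (7/2) / (1/4) = 14.

14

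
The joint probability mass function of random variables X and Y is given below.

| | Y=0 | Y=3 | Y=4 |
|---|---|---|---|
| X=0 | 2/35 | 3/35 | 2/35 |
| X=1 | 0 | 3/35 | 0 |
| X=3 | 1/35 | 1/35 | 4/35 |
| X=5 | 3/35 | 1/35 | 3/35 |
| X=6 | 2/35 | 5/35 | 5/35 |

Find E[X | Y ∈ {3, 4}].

P(Y ∈ {3, 4}) = 27/35.
Summing X·P(X=x,Y=y) over the conditioning event gives 14/5.
E[X | Y ∈ {3, 4}] = (14/5) / (27/35) = 98/27.

98/27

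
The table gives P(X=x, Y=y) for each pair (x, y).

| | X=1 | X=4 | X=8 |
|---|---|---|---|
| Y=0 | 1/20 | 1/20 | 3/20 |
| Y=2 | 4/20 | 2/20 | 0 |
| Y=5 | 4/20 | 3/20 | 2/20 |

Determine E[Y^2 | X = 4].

P(X = 4) = 3/10.
Σ Y^2·P over the event = 0·(1/20) + 4·(2/20) + 25·(3/20) = 83/20.
E[Y^2 | X = 4] = (83/20) / (3/10) = 83/6.

83/6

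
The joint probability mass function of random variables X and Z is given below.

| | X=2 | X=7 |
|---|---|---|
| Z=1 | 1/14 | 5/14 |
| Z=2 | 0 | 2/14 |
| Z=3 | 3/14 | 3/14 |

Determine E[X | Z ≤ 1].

P(Z ≤ 1) = 3/7.
Σ X·P over the event = 2·(1/14) + 7·(5/14) = 37/14.
E[X | Z ≤ 1] = (37/14) / (3/7) = 37/6.

37/6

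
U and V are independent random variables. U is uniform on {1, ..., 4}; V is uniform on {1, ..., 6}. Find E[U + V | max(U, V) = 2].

Outcomes with max(U, V) = 2: (1,2), (2,1), (2,2), each with probability 1/24.
E[U + V | max(U, V) = 2] = (3 + 3 + 4) / 3 = 10/3.

10/3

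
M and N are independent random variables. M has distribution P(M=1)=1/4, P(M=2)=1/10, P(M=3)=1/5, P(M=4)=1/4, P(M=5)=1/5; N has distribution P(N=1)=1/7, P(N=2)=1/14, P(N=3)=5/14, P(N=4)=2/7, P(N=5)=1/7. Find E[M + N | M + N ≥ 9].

157/17

P(M + N ≥ 9) = 17/140.
Summing (M+N)·P(x,y) over outcomes with M + N ≥ 9 gives 157/140.
E[M + N | M + N ≥ 9] = (157/140) / (17/140) = 157/17.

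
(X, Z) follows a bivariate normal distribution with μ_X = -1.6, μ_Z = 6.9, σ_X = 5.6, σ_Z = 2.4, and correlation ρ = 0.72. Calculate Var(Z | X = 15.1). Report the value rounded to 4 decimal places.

2.7740

The conditional variance in a bivariate normal is σ_Z²(1 − ρ²), independent of x.
Var(Z | X=15.1) = (2.4)²·(1 − (0.72)²) = 5.76·0.4816 = 2.7740.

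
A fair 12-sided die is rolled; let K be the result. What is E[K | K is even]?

Given K is even, K is equally likely to be any of {2, 4, 6, 8, 10, 12}.
E[K | K is even] = (2 + 4 + 6 + 8 + 10 + 12) / 6 = 7.

7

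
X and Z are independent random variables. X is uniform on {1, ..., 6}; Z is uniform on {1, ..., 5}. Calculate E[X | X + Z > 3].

101/27

P(X + Z > 3) = 9/10.
Summing X·P(x,y) over outcomes with X + Z > 3 gives 101/30.
E[X | X + Z > 3] = (101/30) / (9/10) = 101/27.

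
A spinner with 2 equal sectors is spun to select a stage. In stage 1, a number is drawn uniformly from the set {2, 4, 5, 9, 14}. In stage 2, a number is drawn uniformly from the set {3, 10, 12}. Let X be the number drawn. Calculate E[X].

E[X | stage 1] = (2+4+5+9+14)/5 = 34/5.
E[X | stage 2] = (3+10+12)/3 = 25/3.
E[X] = (1/2)·(34/5) + (1/2)·(25/3) = 227/30.

227/30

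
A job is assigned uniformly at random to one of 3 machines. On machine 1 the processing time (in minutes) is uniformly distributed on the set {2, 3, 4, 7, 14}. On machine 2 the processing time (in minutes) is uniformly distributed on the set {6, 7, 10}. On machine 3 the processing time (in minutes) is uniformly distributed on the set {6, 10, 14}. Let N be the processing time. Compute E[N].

71/9

E[N | machine 1] = (2+3+4+7+14)/5 = 6.
E[N | machine 2] = (6+7+10)/3 = 23/3.
E[N | machine 3] = (6+10+14)/3 = 10.
By the law of total expectation,
E[N] = (1/3)·(6) + (1/3)·(23/3) + (1/3)·(10) = 71/9.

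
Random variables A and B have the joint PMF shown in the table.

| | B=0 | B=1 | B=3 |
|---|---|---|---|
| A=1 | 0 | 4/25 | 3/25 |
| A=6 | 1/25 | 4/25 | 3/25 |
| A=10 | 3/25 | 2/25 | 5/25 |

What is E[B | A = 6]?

P(A = 6) = 8/25.
Summing B·P(A=x,B=y) over the conditioning event gives 13/25.
E[B | A = 6] = (13/25) / (8/25) = 13/8.

13/8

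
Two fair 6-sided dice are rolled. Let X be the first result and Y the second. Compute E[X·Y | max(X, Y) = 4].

64/7

Outcomes with max(X, Y) = 4: (1,4), (2,4), (3,4), (4,1), (4,2), (4,3), (4,4), each with probability 1/36.
E[X·Y | max(X, Y) = 4] = (4 + 8 + 12 + 4 + 8 + 12 + 16) / 7 = 64/7.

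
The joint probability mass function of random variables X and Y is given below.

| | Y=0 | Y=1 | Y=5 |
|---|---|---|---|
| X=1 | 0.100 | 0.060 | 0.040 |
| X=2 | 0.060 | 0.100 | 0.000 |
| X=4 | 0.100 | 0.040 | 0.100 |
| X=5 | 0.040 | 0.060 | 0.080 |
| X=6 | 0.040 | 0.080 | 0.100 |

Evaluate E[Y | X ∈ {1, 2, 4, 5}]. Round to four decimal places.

P(X ∈ {1, 2, 4, 5}) = 0.780.
Summing Y·P(X=x,Y=y) over the conditioning event gives 1.360.
E[Y | X ∈ {1, 2, 4, 5}] = (1.360) / (0.780) = 1.7436.

1.7436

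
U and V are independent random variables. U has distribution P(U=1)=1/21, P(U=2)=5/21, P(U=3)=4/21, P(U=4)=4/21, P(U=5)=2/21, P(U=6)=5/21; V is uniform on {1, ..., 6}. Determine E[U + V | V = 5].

P(V = 5) = 1/6.
Summing (U+V)·P(x,y) over outcomes with V = 5 gives 92/63.
E[U + V | V = 5] = (92/63) / (1/6) = 184/21.

184/21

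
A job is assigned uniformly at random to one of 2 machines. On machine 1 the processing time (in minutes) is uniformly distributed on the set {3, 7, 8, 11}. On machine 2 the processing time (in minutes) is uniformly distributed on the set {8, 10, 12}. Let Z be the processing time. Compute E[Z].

69/8

E[Z | machine 1] = (3+7+8+11)/4 = 29/4.
E[Z | machine 2] = (8+10+12)/3 = 10.
E[Z] = (1/2)·(29/4) + (1/2)·(10) = 69/8.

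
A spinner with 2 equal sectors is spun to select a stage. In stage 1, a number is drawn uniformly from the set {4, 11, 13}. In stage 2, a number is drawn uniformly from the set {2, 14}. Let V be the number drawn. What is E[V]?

26/3

E[V | stage 1] = (4+11+13)/3 = 28/3.
E[V | stage 2] = (2+14)/2 = 8.
By the law of total expectation,
E[V] = (1/2)·(28/3) + (1/2)·(8) = 26/3.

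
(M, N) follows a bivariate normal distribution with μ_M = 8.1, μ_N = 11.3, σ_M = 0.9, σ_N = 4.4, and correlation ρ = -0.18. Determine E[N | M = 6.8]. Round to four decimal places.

12.4440

The regression of N on M has slope ρ·σ_N/σ_M and passes through (μ_M, μ_N).
E[N | M=6.8] = 11.3 + (-0.18)·(4.4/0.9)·(6.8 − (8.1)) = 11.3 + (-0.88)·(-1.3) = 12.4440.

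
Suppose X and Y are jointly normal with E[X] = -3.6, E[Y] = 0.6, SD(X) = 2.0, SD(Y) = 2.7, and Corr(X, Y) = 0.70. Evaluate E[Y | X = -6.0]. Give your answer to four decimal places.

-1.6680

The regression of Y on X has slope ρ·σ_Y/σ_X and passes through (μ_X, μ_Y).
E[Y | X=-6.0] = 0.6 + (0.70)·(2.7/2.0)·(-6.0 − (-3.6)) = 0.6 + (0.945)·(-2.4) = -1.6680.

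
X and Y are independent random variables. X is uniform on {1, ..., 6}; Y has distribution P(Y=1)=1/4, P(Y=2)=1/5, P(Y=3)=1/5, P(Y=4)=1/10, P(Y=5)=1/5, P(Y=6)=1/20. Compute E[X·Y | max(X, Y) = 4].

60/7

P(max(X, Y) = 4) = 7/40.
Summing XY·P(x,y) over outcomes with max(X, Y) = 4 gives 3/2.
E[X·Y | max(X, Y) = 4] = (3/2) / (7/40) = 60/7.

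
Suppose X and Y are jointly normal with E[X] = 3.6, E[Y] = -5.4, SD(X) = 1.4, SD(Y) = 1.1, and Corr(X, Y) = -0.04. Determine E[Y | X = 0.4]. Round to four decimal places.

E[Y | X=x] = μ_Y + ρ(σ_Y/σ_X)(x − μ_X) for jointly normal variables.
E[Y | X=0.4] = -5.4 + (-0.04)·(1.1/1.4)·(0.4 − (3.6)) = -5.4 + (-0.031429)·(-3.2) = -5.2994.

-5.2994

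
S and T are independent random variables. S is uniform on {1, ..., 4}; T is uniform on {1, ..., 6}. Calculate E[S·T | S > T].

Outcomes with S > T: (2,1), (3,1), (3,2), (4,1), (4,2), (4,3), each with probability 1/24.
E[S·T | S > T] = (2 + 3 + 6 + 4 + 8 + 12) / 6 = 35/6.

35/6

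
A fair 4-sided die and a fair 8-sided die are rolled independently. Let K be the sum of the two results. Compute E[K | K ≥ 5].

P(K ≥ 5) = 13/16.
Σ over the event: 5·1/8 + 6·1/8 + 7·1/8 + 8·1/8 + 9·1/8 + 10·3/32 + 11·1/16 + 12·1/32 = 51/8.
E[K | K ≥ 5] = (51/8) / (13/16) = 102/13.

102/13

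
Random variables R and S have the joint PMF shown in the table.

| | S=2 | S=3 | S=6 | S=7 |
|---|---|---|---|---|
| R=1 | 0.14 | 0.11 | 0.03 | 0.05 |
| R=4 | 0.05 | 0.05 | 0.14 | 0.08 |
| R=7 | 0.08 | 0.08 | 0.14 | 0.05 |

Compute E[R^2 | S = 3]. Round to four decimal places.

20.1250

P(S = 3) = 0.24.
Σ R^2·P over the event = 1·(0.11) + 16·(0.05) + 49·(0.08) = 4.83.
E[R^2 | S = 3] = (4.83) / (0.24) = 20.1250.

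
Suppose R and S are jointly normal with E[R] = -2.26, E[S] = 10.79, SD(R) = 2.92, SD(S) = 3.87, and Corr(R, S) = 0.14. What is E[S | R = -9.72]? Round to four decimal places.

9.4058

For a bivariate normal, E[S | R=x] = μ_S + ρ·(σ_S/σ_R)·(x − μ_R).
E[S | R=-9.72] = 10.79 + (0.14)·(3.87/2.92)·(-9.72 − (-2.26)) = 10.79 + (0.18555)·(-7.46) = 9.4058.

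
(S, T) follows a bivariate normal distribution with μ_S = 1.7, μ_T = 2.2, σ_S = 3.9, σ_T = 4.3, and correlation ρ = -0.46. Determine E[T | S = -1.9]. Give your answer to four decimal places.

4.0258

E[T | S=x] = μ_T + ρ(σ_T/σ_S)(x − μ_S) for jointly normal variables.
E[T | S=-1.9] = 2.2 + (-0.46)·(4.3/3.9)·(-1.9 − (1.7)) = 2.2 + (-0.50718)·(-3.6) = 4.0258.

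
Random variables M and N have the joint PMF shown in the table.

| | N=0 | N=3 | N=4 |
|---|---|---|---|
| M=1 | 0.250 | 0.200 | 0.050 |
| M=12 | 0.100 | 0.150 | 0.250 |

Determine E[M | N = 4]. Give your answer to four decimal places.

10.1667

P(N = 4) = 0.300.
Summing M·P(M=x,N=y) over the conditioning event gives 3.050.
E[M | N = 4] = (3.050) / (0.300) = 10.1667.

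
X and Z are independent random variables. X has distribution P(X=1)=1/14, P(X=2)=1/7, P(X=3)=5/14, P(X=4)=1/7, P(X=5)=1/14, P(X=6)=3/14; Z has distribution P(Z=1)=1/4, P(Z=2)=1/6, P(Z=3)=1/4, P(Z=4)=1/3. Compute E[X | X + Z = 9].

P(X + Z = 9) = 13/168.
Summing X·P(x,y) over outcomes with X + Z = 9 gives 37/84.
E[X | X + Z = 9] = (37/84) / (13/168) = 74/13.

74/13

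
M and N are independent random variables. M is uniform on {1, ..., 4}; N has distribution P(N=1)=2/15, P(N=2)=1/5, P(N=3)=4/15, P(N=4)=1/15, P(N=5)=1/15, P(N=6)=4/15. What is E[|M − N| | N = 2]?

P(N = 2) = 1/5.
Summing |M−N|·P(x,y) over outcomes with N = 2 gives 1/5.
E[|M − N| | N = 2] = (1/5) / (1/5) = 1.

1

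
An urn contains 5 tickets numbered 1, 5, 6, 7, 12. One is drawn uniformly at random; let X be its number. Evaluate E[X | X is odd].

P(X is odd) = 3/5.
Σ over the event: 1·1/5 + 5·1/5 + 7·1/5 = 13/5.
E[X | X is odd] = (13/5) / (3/5) = 13/3.

13/3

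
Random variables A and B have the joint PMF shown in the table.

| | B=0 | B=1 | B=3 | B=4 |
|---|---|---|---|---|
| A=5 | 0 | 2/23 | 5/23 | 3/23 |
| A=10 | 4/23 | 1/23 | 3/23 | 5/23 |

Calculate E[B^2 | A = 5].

P(A = 5) = 10/23.
Summing B^2·P(A=x,B=y) over the conditioning event gives 95/23.
E[B^2 | A = 5] = (95/23) / (10/23) = 19/2.

19/2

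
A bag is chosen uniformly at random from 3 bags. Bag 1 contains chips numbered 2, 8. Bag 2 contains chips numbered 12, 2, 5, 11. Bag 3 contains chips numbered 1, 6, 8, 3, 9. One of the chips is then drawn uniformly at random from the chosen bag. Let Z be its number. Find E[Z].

179/30

E[Z | bag 1] = (2+8)/2 = 5.
E[Z | bag 2] = (12+2+5+11)/4 = 15/2.
E[Z | bag 3] = (1+6+8+3+9)/5 = 27/5.
E[Z] = (1/3)·(5) + (1/3)·(15/2) + (1/3)·(27/5) = 179/30.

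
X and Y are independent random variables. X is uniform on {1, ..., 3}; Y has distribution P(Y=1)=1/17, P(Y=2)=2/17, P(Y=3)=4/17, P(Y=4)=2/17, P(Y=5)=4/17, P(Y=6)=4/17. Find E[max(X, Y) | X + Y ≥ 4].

205/47

P(X + Y ≥ 4) = 47/51.
Summing max(X,Y)·P(x,y) over outcomes with X + Y ≥ 4 gives 205/51.
E[max(X, Y) | X + Y ≥ 4] = (205/51) / (47/51) = 205/47.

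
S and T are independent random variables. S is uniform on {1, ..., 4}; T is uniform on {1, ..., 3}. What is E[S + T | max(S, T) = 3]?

Outcomes with max(S, T) = 3: (1,3), (2,3), (3,1), (3,2), (3,3), each with probability 1/12.
E[S + T | max(S, T) = 3] = (4 + 5 + 4 + 5 + 6) / 5 = 24/5.

24/5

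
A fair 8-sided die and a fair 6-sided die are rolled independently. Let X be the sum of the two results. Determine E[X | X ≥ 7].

P(X ≥ 7) = 11/16.
Σ over the event: 7·1/8 + 8·1/8 + 9·1/8 + 10·5/48 + 11·1/12 + 12·1/16 + 13·1/24 + 14·1/48 = 157/24.
E[X | X ≥ 7] = (157/24) / (11/16) = 314/33.

314/33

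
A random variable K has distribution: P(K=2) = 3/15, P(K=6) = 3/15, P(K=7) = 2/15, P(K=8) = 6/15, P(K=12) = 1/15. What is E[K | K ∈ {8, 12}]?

P(K ∈ {8, 12}) = 7/15.
Σ over the event: 8·2/5 + 12·1/15 = 4.
E[K | K ∈ {8, 12}] = (4) / (7/15) = 60/7.

60/7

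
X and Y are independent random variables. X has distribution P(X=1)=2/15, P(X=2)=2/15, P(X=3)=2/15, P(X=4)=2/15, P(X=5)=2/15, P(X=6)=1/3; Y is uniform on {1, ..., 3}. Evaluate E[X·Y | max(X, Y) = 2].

8/3

P(max(X, Y) = 2) = 2/15.
Summing XY·P(x,y) over outcomes with max(X, Y) = 2 gives 16/45.
E[X·Y | max(X, Y) = 2] = (16/45) / (2/15) = 8/3.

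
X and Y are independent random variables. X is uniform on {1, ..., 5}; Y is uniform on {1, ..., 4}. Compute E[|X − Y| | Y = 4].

7/5

Outcomes with Y = 4: (1,4), (2,4), (3,4), (4,4), (5,4), each with probability 1/20.
E[|X − Y| | Y = 4] = (3 + 2 + 1 + 0 + 1) / 5 = 7/5.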